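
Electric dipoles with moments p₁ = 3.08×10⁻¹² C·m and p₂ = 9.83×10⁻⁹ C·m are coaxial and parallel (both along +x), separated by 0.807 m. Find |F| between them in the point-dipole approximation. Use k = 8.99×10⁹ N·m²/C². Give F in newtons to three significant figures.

On-axis field of dipole 1 at distance r: E = 2kp₁/r³. Force on dipole 2 is F = p₂·dE/dr (gradient along axis).
dE/dr = −6kp₁/r⁴, so |F| = 6kp₁p₂/r⁴ (attractive for aligned moments).
F = 6(8.99×10⁹)(3.08×10⁻¹²)(9.83×10⁻⁹)/(0.807)⁴ = 3.851×10⁻⁹ N.

F ≈ 3.85×10⁻⁹ N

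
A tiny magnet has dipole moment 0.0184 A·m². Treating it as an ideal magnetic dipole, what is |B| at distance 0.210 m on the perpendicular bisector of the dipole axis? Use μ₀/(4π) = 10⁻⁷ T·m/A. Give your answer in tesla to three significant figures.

B ≈ 1.99×10⁻⁷ T

In the equatorial plane B = (μ₀/4π)·m/r³ (half the axial value).
B = (10⁻⁷)·(0.0184) / (0.210)³ = 1.987×10⁻⁷ T.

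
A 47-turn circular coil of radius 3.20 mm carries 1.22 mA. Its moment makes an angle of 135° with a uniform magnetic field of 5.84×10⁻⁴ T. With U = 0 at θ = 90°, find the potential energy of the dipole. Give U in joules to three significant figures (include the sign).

m = NIA = NIπa² = 47·(0.00122)·π·(0.00320)² = 1.845×10⁻⁶ A·m².
U = −m·B = −mB cosθ.
U = −(1.845×10⁻⁶)(5.84×10⁻⁴)·cos135° = 7.619×10⁻¹⁰ J.

U ≈ 7.62×10⁻¹⁰ J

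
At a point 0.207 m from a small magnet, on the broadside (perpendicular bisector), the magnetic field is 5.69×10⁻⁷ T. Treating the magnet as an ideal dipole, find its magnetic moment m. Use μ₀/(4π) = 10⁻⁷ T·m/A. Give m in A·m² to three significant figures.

m ≈ 0.0505 A·m²

In the equatorial plane B = (μ₀/4π)·m/r³, so m = Br³·4π/(μ₀).
m = (5.69×10⁻⁷)·(0.207)³ / (10⁻⁷) = 0.05047 A·m².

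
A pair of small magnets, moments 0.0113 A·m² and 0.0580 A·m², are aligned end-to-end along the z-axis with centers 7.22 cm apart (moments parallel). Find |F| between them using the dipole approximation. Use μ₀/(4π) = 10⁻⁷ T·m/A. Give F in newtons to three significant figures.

On-axis B of dipole 1: B = (μ₀/4π)·2m₁/r³. Force on dipole 2: F = m₂·dB/dr.
dB/dr = −(μ₀/4π)·6m₁/r⁴, so |F| = (μ₀/4π)·6m₁m₂/r⁴.
F = 6(10⁻⁷)(0.0113)(0.0580)/(0.0722)⁴ = 1.447×10⁻⁵ N.

F ≈ 1.45×10⁻⁵ N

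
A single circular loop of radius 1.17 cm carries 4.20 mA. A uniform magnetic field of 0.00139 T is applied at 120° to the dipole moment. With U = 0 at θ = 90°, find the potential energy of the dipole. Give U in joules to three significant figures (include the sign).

U ≈ 1.26×10⁻⁹ J

Magnetic moment m = IA = Iπa² = (0.00420)·π·(0.0117)² = 1.806×10⁻⁶ A·m².
U = −m·B = −mB cosθ.
U = −(1.806×10⁻⁶)(0.00139)·cos120° = 1.255×10⁻⁹ J.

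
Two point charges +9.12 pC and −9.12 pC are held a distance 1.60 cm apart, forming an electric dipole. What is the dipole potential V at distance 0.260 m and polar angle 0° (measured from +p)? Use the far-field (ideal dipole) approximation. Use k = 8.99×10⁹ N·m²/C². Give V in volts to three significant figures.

V ≈ 0.0194 V

Dipole moment p = qd = (9.12×10⁻¹² C)(0.0160 m) = 1.459×10⁻¹³ C·m.
The dipole potential is V = kp cosθ / r².
V = (8.99×10⁹)(1.459×10⁻¹³)·cos0° / (0.260)² = 0.01940 V.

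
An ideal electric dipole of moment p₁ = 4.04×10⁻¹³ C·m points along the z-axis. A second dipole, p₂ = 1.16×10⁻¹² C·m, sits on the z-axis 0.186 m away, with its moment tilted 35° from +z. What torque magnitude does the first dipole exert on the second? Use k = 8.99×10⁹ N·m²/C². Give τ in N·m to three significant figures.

τ ≈ 7.51×10⁻¹³ N·m

The second dipole sits on the axis of the first, so the field there is axial: E₁ = 2kp₁/r³ along +z.
E₁ = 2(8.99×10⁹)(4.04×10⁻¹³)/(0.186)³ = 1.129 N/C.
Torque on the second dipole: τ = p₂ E₁ sinθ.
τ = (1.16×10⁻¹²)(1.129)·sin35° = 7.511×10⁻¹³ N·m.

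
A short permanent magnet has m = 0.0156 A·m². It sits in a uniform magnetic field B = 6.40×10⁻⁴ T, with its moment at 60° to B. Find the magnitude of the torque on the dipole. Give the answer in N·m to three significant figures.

τ ≈ 8.65×10⁻⁶ N·m

Torque on a magnetic dipole: τ = mB sinθ.
τ = (0.0156)(6.40×10⁻⁴)·sin60° = 8.646×10⁻⁶ N·m.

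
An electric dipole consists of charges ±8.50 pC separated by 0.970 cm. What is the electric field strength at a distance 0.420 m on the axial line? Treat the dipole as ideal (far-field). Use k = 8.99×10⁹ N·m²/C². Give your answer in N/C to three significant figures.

E ≈ 0.0200 N/C

Dipole moment p = qd = (8.50×10⁻¹² C)(0.00970 m) = 8.245×10⁻¹⁴ C·m.
On the dipole axis E = 2kp/r³.
E = 2·(8.99×10⁹)(8.245×10⁻¹⁴) / (0.420)³ = 0.02001 N/C.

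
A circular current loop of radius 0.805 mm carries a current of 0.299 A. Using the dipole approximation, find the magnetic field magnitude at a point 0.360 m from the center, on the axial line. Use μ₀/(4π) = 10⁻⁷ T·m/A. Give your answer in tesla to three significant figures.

B ≈ 2.61×10⁻¹² T

Magnetic moment m = IA = Iπa² = (0.299)·π·(8.05×10⁻⁴)² = 6.087×10⁻⁷ A·m².
On axis B = (μ₀/4π)·2m/r³.
B = 2·(10⁻⁷)·(6.087×10⁻⁷) / (0.360)³ = 2.609×10⁻¹² T.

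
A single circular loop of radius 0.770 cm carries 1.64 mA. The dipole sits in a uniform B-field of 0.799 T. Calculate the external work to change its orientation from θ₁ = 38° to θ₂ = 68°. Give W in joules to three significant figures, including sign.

W ≈ 1.01×10⁻⁷ J

Magnetic moment m = IA = Iπa² = (0.00164)·π·(0.00770)² = 3.055×10⁻⁷ A·m².
W_ext = ΔU = −mB cosθ₂ + mB cosθ₁ = mB(cosθ₁ − cosθ₂).
W = (3.055×10⁻⁷)(0.799)·(cos38° − cos68°) = (2.441×10⁻⁷)·(+0.4134) = 1.009×10⁻⁷ J.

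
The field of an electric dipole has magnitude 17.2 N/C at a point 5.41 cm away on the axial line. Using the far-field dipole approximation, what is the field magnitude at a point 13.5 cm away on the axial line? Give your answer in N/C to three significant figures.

Dipole fields scale as 1/r³ in the far field; the geometry is the same at both points.
E₂ = E₁ · (r₁/r₂)³ = 17.2 · (5.41/13.5)³.
(r₁/r₂)³ = (0.4007)³ = 0.06436.
E₂ ≈ 1.107 N/C.

E ≈ 1.11 N/C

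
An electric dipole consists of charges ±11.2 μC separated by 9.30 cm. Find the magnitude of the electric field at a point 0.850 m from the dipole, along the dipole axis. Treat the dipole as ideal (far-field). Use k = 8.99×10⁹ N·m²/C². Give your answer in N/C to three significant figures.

E ≈ 3.05×10⁴ N/C

Dipole moment p = qd = (1.12×10⁻⁵ C)(0.0930 m) = 1.042×10⁻⁶ C·m.
On the dipole axis E = 2kp/r³.
E = 2·(8.99×10⁹)(1.042×10⁻⁶) / (0.850)³ = 3.051×10⁴ N/C.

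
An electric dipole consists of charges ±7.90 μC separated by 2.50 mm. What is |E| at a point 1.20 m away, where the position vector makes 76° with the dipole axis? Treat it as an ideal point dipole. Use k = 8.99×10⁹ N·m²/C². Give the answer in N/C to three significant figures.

E ≈ 111 N/C

Dipole moment p = qd = (7.90×10⁻⁶ C)(0.00250 m) = 1.975×10⁻⁸ C·m.
At angle θ the dipole field magnitude is E = (kp/r³)·√(1 + 3cos²θ).
kp/r³ = (8.99×10⁹)(1.975×10⁻⁸) / (1.20)³ = 102.8 N/C.
√(1 + 3cos²76°) = √(1 + 3·0.0585) = √1.1756 ≈ 1.0842.
E ≈ 102.8 × 1.084 = 111.4 N/C.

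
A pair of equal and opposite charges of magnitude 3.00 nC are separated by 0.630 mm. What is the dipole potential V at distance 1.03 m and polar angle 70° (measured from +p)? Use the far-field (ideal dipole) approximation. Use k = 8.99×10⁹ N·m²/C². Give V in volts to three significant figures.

Dipole moment p = qd = (3.00×10⁻⁹ C)(6.30×10⁻⁴ m) = 1.89×10⁻¹² C·m.
The dipole potential is V = kp cosθ / r².
V = (8.99×10⁹)(1.89×10⁻¹²)·cos70° / (1.03)² = 0.005478 V.

V ≈ 0.00548 V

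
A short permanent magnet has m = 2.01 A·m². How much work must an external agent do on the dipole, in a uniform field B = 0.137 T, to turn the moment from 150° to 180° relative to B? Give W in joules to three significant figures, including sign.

W_ext = ΔU = −mB cosθ₂ + mB cosθ₁ = mB(cosθ₁ − cosθ₂).
W = (2.01)(0.137)·(cos150° − cos180°) = (0.2754)·(+0.1340) = 0.03689 J.

W ≈ 0.0369 J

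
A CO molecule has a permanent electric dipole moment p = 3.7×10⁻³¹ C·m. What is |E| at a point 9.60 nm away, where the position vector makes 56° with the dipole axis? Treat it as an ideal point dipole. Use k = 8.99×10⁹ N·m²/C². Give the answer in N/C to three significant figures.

At angle θ the dipole field magnitude is E = (kp/r³)·√(1 + 3cos²θ).
kp/r³ = (8.99×10⁹)(3.70×10⁻³¹) / (9.60×10⁻⁹)³ = 3760 N/C.
√(1 + 3cos²56°) = √(1 + 3·0.3127) = √1.9381 ≈ 1.3922.
E ≈ 3760 × 1.392 = 5234 N/C.

E ≈ 5230 N/C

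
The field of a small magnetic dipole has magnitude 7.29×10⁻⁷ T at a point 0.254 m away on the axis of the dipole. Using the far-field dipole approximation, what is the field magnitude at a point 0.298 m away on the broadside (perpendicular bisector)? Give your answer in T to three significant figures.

Dipole fields scale as 1/r³ in the far field.
The axial field is twice the equatorial field at the same r, so the geometry factor is 1/2.
B₂ = B₁ · (1/2) · (r₁/r₂)³ = 7.29×10⁻⁷ · 0.5 · (0.254/0.298)³.
(r₁/r₂)³ = (0.8523)³ = 0.6192.
B₂ ≈ 2.257×10⁻⁷ T.

B ≈ 2.26×10⁻⁷ T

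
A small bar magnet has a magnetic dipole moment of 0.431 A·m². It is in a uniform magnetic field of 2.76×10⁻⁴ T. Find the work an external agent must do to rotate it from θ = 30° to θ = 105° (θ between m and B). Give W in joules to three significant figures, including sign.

W_ext = ΔU = −mB cosθ₂ + mB cosθ₁ = mB(cosθ₁ − cosθ₂).
W = (0.431)(2.76×10⁻⁴)·(cos30° − cos105°) = (1.190×10⁻⁴)·(+1.1248) = 1.338×10⁻⁴ J.

W ≈ 1.34×10⁻⁴ J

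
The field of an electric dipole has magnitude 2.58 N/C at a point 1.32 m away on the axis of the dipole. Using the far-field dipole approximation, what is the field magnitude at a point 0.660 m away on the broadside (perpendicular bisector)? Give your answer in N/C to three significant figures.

E ≈ 10.3 N/C

Dipole fields scale as 1/r³ in the far field.
The axial field is twice the equatorial field at the same r, so the geometry factor is 1/2.
E₂ = E₁ · (1/2) · (r₁/r₂)³ = 2.58 · 0.5 · (1.32/0.660)³.
(r₁/r₂)³ = (2)³ = 8.
E₂ ≈ 10.32 N/C.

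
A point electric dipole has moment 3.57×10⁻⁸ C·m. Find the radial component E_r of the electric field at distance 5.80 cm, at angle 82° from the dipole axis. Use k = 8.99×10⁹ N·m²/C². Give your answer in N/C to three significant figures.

For a dipole, E_r = (2kp cosθ)/r³.
kp/r³ = (8.99×10⁹)(3.57×10⁻⁸)/(0.0580)³ = 1.645×10⁶ N/C.
E_r = 2·1.645×10⁶·cos82° = 4.579×10⁵ N/C.

E_r ≈ 4.58×10⁵ N/C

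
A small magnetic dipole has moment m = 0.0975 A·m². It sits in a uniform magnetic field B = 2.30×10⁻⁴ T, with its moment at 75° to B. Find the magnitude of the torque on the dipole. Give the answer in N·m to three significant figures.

Torque on a magnetic dipole: τ = mB sinθ.
τ = (0.0975)(2.30×10⁻⁴)·sin75° = 2.166×10⁻⁵ N·m.

τ ≈ 2.17×10⁻⁵ N·m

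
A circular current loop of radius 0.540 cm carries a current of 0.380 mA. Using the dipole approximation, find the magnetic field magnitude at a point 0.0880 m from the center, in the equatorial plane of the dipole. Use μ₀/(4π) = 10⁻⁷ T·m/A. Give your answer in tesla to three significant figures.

Magnetic moment m = IA = Iπa² = (3.80×10⁻⁴)·π·(0.00540)² = 3.481×10⁻⁸ A·m².
In the equatorial plane B = (μ₀/4π)·m/r³ (half the axial value).
B = (10⁻⁷)·(3.481×10⁻⁸) / (0.0880)³ = 5.108×10⁻¹² T.

B ≈ 5.11×10⁻¹² T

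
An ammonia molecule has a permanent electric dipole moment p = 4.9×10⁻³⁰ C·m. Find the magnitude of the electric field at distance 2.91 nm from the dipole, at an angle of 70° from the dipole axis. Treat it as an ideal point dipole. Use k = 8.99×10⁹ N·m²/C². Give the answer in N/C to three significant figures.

E ≈ 2.08×10⁶ N/C

At angle θ the dipole field magnitude is E = (kp/r³)·√(1 + 3cos²θ).
kp/r³ = (8.99×10⁹)(4.90×10⁻³⁰) / (2.91×10⁻⁹)³ = 1.788×10⁶ N/C.
√(1 + 3cos²70°) = √(1 + 3·0.1170) = √1.3509 ≈ 1.1623.
E ≈ 1.788×10⁶ × 1.162 = 2.078×10⁶ N/C.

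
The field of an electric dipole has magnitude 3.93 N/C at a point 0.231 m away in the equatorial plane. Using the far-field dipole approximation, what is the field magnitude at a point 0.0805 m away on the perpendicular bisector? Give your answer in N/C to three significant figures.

Dipole fields scale as 1/r³ in the far field; the geometry is the same at both points.
E₂ = E₁ · (r₁/r₂)³ = 3.93 · (0.231/0.0805)³.
(r₁/r₂)³ = (2.87)³ = 23.63.
E₂ ≈ 92.86 N/C.

E ≈ 92.9 N/C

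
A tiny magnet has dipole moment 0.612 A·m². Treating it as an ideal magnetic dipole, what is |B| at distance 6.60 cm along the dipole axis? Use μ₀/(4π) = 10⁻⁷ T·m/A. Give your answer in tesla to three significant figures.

B ≈ 4.26×10⁻⁴ T

On axis B = (μ₀/4π)·2m/r³.
B = 2·(10⁻⁷)·(0.612) / (0.0660)³ = 4.257×10⁻⁴ T.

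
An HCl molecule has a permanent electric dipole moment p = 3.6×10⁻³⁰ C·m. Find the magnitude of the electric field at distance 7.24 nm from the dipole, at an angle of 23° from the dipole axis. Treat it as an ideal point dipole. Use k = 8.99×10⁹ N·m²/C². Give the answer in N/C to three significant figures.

At angle θ the dipole field magnitude is E = (kp/r³)·√(1 + 3cos²θ).
kp/r³ = (8.99×10⁹)(3.60×10⁻³⁰) / (7.24×10⁻⁹)³ = 8.528×10⁴ N/C.
√(1 + 3cos²23°) = √(1 + 3·0.8473) = √3.5420 ≈ 1.8820.
E ≈ 8.528×10⁴ × 1.882 = 1.605×10⁵ N/C.

E ≈ 1.60×10⁵ N/C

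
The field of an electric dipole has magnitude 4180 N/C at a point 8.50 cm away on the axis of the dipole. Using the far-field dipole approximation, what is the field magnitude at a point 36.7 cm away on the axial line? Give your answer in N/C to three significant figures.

Dipole fields scale as 1/r³ in the far field; the geometry is the same at both points.
E₂ = E₁ · (r₁/r₂)³ = 4180 · (8.50/36.7)³.
(r₁/r₂)³ = (0.2316)³ = 0.01242.
E₂ ≈ 51.93 N/C.

E ≈ 51.9 N/C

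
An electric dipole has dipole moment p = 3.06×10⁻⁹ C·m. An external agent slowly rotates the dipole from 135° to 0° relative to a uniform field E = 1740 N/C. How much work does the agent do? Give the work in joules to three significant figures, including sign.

W_ext = ΔU = U(θ₂) − U(θ₁) = −pE cosθ₂ − (−pE cosθ₁) = pE(cosθ₁ − cosθ₂).
W = (3.06×10⁻⁹)(1740)·(cos135° − cos0°) = (5.324×10⁻⁶)·(-1.7071) = -9.089×10⁻⁶ J.

W ≈ -9.09×10⁻⁶ J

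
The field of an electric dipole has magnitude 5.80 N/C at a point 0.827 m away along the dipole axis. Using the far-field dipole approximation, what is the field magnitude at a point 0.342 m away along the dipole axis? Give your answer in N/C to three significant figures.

Dipole fields scale as 1/r³ in the far field; the geometry is the same at both points.
E₂ = E₁ · (r₁/r₂)³ = 5.80 · (0.827/0.342)³.
(r₁/r₂)³ = (2.418)³ = 14.14.
E₂ ≈ 82.01 N/C.

E ≈ 82.0 N/C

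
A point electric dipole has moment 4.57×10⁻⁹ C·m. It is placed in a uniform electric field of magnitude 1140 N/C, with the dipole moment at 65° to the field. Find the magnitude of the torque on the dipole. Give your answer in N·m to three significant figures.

τ ≈ 4.72×10⁻⁶ N·m

Torque on an electric dipole: τ = pE sinθ.
τ = (4.57×10⁻⁹)(1140)·sin65° = 4.722×10⁻⁶ N·m.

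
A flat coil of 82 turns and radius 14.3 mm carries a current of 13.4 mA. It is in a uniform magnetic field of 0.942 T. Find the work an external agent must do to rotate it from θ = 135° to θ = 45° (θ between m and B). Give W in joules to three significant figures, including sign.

m = NIA = NIπa² = 82·(0.0134)·π·(0.0143)² = 7.059×10⁻⁴ A·m².
W_ext = ΔU = −mB cosθ₂ + mB cosθ₁ = mB(cosθ₁ − cosθ₂).
W = (7.059×10⁻⁴)(0.942)·(cos135° − cos45°) = (6.650×10⁻⁴)·(-1.4142) = -9.404×10⁻⁴ J.

W ≈ -9.40×10⁻⁴ J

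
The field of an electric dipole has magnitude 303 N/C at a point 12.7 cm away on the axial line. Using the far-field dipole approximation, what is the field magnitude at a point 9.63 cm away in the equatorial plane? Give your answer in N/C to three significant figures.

E ≈ 347 N/C

Dipole fields scale as 1/r³ in the far field.
The axial field is twice the equatorial field at the same r, so the geometry factor is 1/2.
E₂ = E₁ · (1/2) · (r₁/r₂)³ = 303 · 0.5 · (12.7/9.63)³.
(r₁/r₂)³ = (1.319)³ = 2.294.
E₂ ≈ 347.5 N/C.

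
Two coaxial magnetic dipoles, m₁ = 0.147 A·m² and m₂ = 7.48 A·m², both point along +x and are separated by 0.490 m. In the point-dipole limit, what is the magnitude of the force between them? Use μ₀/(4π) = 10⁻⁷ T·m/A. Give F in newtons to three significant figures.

F ≈ 1.14×10⁻⁵ N

On-axis B of dipole 1: B = (μ₀/4π)·2m₁/r³. Force on dipole 2: F = m₂·dB/dr.
dB/dr = −(μ₀/4π)·6m₁/r⁴, so |F| = (μ₀/4π)·6m₁m₂/r⁴.
F = 6(10⁻⁷)(0.147)(7.48)/(0.490)⁴ = 1.144×10⁻⁵ N.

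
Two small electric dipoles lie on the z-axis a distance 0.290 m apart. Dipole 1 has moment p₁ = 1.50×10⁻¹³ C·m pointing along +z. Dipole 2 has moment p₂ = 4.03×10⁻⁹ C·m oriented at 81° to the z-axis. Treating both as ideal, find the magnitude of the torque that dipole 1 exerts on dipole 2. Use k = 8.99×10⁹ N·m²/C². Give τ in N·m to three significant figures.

The second dipole sits on the axis of the first, so the field there is axial: E₁ = 2kp₁/r³ along +z.
E₁ = 2(8.99×10⁹)(1.50×10⁻¹³)/(0.290)³ = 0.1106 N/C.
Torque on the second dipole: τ = p₂ E₁ sinθ.
τ = (4.03×10⁻⁹)(0.1106)·sin81° = 4.402×10⁻¹⁰ N·m.

τ ≈ 4.40×10⁻¹⁰ N·m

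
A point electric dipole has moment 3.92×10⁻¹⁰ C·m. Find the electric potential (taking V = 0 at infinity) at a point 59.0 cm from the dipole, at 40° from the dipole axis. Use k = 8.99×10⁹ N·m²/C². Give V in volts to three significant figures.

V ≈ 7.76 V

The dipole potential is V = kp cosθ / r².
V = (8.99×10⁹)(3.92×10⁻¹⁰)·cos40° / (0.590)² = 7.755 V.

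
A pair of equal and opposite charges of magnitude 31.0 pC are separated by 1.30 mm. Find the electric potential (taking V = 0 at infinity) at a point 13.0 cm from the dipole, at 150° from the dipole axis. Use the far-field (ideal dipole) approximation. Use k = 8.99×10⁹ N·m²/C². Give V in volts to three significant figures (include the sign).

Dipole moment p = qd = (3.10×10⁻¹¹ C)(0.00130 m) = 4.03×10⁻¹⁴ C·m.
The dipole potential is V = kp cosθ / r².
V = (8.99×10⁹)(4.03×10⁻¹⁴)·cos150° / (0.130)² = -0.01857 V.

V ≈ -0.0186 V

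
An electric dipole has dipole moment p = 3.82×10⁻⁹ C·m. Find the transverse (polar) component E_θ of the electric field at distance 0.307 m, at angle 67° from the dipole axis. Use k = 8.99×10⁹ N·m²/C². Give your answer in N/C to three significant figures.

E_θ ≈ 1090 N/C

For a dipole, E_θ = (kp sinθ)/r³.
kp/r³ = (8.99×10⁹)(3.82×10⁻⁹)/(0.307)³ = 1187 N/C.
E_θ = 1187·sin67° = 1093 N/C.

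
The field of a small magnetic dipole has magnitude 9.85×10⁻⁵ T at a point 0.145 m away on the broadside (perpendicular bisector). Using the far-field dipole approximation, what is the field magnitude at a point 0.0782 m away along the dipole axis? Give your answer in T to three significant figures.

Dipole fields scale as 1/r³ in the far field.
The axial field is twice the equatorial field at the same r, so the geometry factor is 2/1.
B₂ = B₁ · (2/1) · (r₁/r₂)³ = 9.85×10⁻⁵ · 2 · (0.145/0.0782)³.
(r₁/r₂)³ = (1.854)³ = 6.375.
B₂ ≈ 0.001256 T.

B ≈ 0.00126 T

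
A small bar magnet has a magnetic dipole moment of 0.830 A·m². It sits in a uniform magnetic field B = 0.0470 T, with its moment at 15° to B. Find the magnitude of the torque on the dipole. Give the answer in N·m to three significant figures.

τ ≈ 0.0101 N·m

Torque on a magnetic dipole: τ = mB sinθ.
τ = (0.830)(0.0470)·sin15° = 0.01010 N·m.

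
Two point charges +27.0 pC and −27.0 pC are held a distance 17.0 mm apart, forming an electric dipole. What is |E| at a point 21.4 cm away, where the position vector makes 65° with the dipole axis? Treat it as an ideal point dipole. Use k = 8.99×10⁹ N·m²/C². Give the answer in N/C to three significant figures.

E ≈ 0.522 N/C

Dipole moment p = qd = (2.70×10⁻¹¹ C)(0.0170 m) = 4.59×10⁻¹³ C·m.
At angle θ the dipole field magnitude is E = (kp/r³)·√(1 + 3cos²θ).
kp/r³ = (8.99×10⁹)(4.59×10⁻¹³) / (0.214)³ = 0.4210 N/C.
√(1 + 3cos²65°) = √(1 + 3·0.1786) = √1.5358 ≈ 1.2393.
E ≈ 0.4210 × 1.239 = 0.5218 N/C.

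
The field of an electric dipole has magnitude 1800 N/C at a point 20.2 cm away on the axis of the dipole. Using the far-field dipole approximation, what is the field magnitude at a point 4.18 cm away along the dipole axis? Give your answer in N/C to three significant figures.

E ≈ 2.03×10⁵ N/C

Dipole fields scale as 1/r³ in the far field; the geometry is the same at both points.
E₂ = E₁ · (r₁/r₂)³ = 1800 · (20.2/4.18)³.
(r₁/r₂)³ = (4.833)³ = 112.9.
E₂ ≈ 2.031×10⁵ N/C.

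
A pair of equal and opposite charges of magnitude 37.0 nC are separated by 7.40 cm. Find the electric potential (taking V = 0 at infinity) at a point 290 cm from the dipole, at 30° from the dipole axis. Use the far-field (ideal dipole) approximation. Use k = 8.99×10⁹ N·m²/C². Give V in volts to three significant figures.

Dipole moment p = qd = (3.70×10⁻⁸ C)(0.0740 m) = 2.738×10⁻⁹ C·m.
The dipole potential is V = kp cosθ / r².
V = (8.99×10⁹)(2.738×10⁻⁹)·cos30° / (2.90)² = 2.535 V.

V ≈ 2.53 V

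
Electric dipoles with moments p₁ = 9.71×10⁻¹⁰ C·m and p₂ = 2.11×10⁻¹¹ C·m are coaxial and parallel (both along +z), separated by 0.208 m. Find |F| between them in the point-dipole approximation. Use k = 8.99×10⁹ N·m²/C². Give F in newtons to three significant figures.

On-axis field of dipole 1 at distance r: E = 2kp₁/r³. Force on dipole 2 is F = p₂·dE/dr (gradient along axis).
dE/dr = −6kp₁/r⁴, so |F| = 6kp₁p₂/r⁴ (attractive for aligned moments).
F = 6(8.99×10⁹)(9.71×10⁻¹⁰)(2.11×10⁻¹¹)/(0.208)⁴ = 5.904×10⁻⁷ N.

F ≈ 5.90×10⁻⁷ N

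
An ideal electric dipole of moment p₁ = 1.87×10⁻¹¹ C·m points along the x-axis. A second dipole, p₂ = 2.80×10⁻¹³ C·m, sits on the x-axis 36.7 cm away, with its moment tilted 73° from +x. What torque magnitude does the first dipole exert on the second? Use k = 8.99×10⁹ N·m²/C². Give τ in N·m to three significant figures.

The second dipole sits on the axis of the first, so the field there is axial: E₁ = 2kp₁/r³ along +x.
E₁ = 2(8.99×10⁹)(1.87×10⁻¹¹)/(0.367)³ = 6.802 N/C.
Torque on the second dipole: τ = p₂ E₁ sinθ.
τ = (2.80×10⁻¹³)(6.802)·sin73° = 1.821×10⁻¹² N·m.

τ ≈ 1.82×10⁻¹² N·m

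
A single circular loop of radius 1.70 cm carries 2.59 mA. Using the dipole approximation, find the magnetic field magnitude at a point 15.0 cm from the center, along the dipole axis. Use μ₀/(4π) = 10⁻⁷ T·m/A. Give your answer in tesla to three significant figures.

B ≈ 1.39×10⁻¹⁰ T

Magnetic moment m = IA = Iπa² = (0.00259)·π·(0.0170)² = 2.352×10⁻⁶ A·m².
On axis B = (μ₀/4π)·2m/r³.
B = 2·(10⁻⁷)·(2.352×10⁻⁶) / (0.150)³ = 1.394×10⁻¹⁰ T.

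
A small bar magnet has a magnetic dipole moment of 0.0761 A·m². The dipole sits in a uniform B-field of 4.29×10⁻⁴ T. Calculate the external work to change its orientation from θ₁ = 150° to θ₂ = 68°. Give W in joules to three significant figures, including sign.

W_ext = ΔU = −mB cosθ₂ + mB cosθ₁ = mB(cosθ₁ − cosθ₂).
W = (0.0761)(4.29×10⁻⁴)·(cos150° − cos68°) = (3.265×10⁻⁵)·(-1.2406) = -4.050×10⁻⁵ J.

W ≈ -4.05×10⁻⁵ J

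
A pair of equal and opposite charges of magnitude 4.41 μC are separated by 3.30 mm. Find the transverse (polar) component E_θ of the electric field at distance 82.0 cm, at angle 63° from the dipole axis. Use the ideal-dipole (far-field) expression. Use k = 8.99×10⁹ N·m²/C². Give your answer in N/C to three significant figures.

E_θ ≈ 211 N/C

Dipole moment p = qd = (4.41×10⁻⁶ C)(0.00330 m) = 1.455×10⁻⁸ C·m.
For a dipole, E_θ = (kp sinθ)/r³.
kp/r³ = (8.99×10⁹)(1.455×10⁻⁸)/(0.820)³ = 237.2 N/C.
E_θ = 237.2·sin63° = 211.4 N/C.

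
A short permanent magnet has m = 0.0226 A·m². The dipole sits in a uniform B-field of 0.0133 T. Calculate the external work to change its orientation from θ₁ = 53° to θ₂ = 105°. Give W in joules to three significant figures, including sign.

W_ext = ΔU = −mB cosθ₂ + mB cosθ₁ = mB(cosθ₁ − cosθ₂).
W = (0.0226)(0.0133)·(cos53° − cos105°) = (3.006×10⁻⁴)·(+0.8606) = 2.587×10⁻⁴ J.

W ≈ 2.59×10⁻⁴ J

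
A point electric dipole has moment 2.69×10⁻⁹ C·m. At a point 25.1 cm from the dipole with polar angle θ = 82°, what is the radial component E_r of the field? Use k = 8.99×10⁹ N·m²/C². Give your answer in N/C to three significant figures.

For a dipole, E_r = (2kp cosθ)/r³.
kp/r³ = (8.99×10⁹)(2.69×10⁻⁹)/(0.251)³ = 1529 N/C.
E_r = 2·1529·cos82° = 425.7 N/C.

E_r ≈ 426 N/C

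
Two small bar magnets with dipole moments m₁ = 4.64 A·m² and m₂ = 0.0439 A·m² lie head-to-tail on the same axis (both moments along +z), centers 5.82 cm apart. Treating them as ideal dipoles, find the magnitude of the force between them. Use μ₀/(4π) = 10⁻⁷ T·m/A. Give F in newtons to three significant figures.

F ≈ 0.0107 N

On-axis B of dipole 1: B = (μ₀/4π)·2m₁/r³. Force on dipole 2: F = m₂·dB/dr.
dB/dr = −(μ₀/4π)·6m₁/r⁴, so |F| = (μ₀/4π)·6m₁m₂/r⁴.
F = 6(10⁻⁷)(4.64)(0.0439)/(0.0582)⁴ = 0.01065 N.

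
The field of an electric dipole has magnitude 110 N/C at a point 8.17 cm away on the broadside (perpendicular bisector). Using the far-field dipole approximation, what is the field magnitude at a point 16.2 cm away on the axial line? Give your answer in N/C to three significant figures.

Dipole fields scale as 1/r³ in the far field.
The axial field is twice the equatorial field at the same r, so the geometry factor is 2/1.
E₂ = E₁ · (2/1) · (r₁/r₂)³ = 110 · 2 · (8.17/16.2)³.
(r₁/r₂)³ = (0.5043)³ = 0.1283.
E₂ ≈ 28.22 N/C.

E ≈ 28.2 N/C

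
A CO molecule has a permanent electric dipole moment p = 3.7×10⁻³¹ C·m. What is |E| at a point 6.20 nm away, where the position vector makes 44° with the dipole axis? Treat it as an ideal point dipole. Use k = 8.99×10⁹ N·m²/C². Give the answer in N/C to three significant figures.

At angle θ the dipole field magnitude is E = (kp/r³)·√(1 + 3cos²θ).
kp/r³ = (8.99×10⁹)(3.70×10⁻³¹) / (6.20×10⁻⁹)³ = 1.396×10⁴ N/C.
√(1 + 3cos²44°) = √(1 + 3·0.5174) = √2.5523 ≈ 1.5976.
E ≈ 1.396×10⁴ × 1.598 = 2.230×10⁴ N/C.

E ≈ 2.23×10⁴ N/C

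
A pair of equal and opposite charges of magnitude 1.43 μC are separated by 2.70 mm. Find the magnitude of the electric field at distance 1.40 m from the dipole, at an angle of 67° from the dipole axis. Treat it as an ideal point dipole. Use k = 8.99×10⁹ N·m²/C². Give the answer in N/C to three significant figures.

E ≈ 15.3 N/C

Dipole moment p = qd = (1.43×10⁻⁶ C)(0.00270 m) = 3.861×10⁻⁹ C·m.
At angle θ the dipole field magnitude is E = (kp/r³)·√(1 + 3cos²θ).
kp/r³ = (8.99×10⁹)(3.861×10⁻⁹) / (1.40)³ = 12.65 N/C.
√(1 + 3cos²67°) = √(1 + 3·0.1527) = √1.4580 ≈ 1.2075.
E ≈ 12.65 × 1.207 = 15.27 N/C.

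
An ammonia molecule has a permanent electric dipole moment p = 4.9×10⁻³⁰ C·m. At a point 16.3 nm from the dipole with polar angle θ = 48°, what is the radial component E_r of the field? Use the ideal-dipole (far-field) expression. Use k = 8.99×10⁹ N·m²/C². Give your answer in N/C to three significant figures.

For a dipole, E_r = (2kp cosθ)/r³.
kp/r³ = (8.99×10⁹)(4.90×10⁻³⁰)/(1.63×10⁻⁸)³ = 1.017×10⁴ N/C.
E_r = 2·1.017×10⁴·cos48° = 1.361×10⁴ N/C.

E_r ≈ 1.36×10⁴ N/C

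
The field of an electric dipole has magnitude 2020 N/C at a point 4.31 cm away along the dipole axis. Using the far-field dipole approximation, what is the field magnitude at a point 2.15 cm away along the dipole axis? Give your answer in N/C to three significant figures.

Dipole fields scale as 1/r³ in the far field; the geometry is the same at both points.
E₂ = E₁ · (r₁/r₂)³ = 2020 · (4.31/2.15)³.
(r₁/r₂)³ = (2.005)³ = 8.056.
E₂ ≈ 1.627×10⁴ N/C.

E ≈ 1.63×10⁴ N/C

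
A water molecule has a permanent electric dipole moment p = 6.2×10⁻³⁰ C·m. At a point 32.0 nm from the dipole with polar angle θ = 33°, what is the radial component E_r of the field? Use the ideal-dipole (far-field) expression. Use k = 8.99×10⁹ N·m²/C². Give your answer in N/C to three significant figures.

For a dipole, E_r = (2kp cosθ)/r³.
kp/r³ = (8.99×10⁹)(6.20×10⁻³⁰)/(3.20×10⁻⁸)³ = 1701 N/C.
E_r = 2·1701·cos33° = 2853 N/C.

E_r ≈ 2850 N/C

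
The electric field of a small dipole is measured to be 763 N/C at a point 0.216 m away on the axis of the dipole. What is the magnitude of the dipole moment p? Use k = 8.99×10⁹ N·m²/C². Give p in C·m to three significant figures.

On axis E = 2kp/r³, so p = Er³/(2k).
p = (763)·(0.216)³ / (2·8.99×10⁹) = 4.277×10⁻¹⁰ C·m.

p ≈ 4.28×10⁻¹⁰ C·m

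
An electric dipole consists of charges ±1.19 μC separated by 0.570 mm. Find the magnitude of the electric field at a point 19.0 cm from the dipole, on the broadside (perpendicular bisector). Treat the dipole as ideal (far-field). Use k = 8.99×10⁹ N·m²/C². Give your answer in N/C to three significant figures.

E ≈ 889 N/C

Dipole moment p = qd = (1.19×10⁻⁶ C)(5.70×10⁻⁴ m) = 6.783×10⁻¹⁰ C·m.
In the equatorial plane E = kp/r³.
E = (8.99×10⁹)(6.783×10⁻¹⁰) / (0.190)³ = 889.0 N/C.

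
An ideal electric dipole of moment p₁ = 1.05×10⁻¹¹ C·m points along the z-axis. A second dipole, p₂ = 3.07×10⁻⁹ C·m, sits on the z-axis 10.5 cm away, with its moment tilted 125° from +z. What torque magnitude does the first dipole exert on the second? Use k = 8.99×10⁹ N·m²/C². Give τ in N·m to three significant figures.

τ ≈ 4.10×10⁻⁷ N·m

The second dipole sits on the axis of the first, so the field there is axial: E₁ = 2kp₁/r³ along +z.
E₁ = 2(8.99×10⁹)(1.05×10⁻¹¹)/(0.105)³ = 163.1 N/C.
Torque on the second dipole: τ = p₂ E₁ sinθ.
τ = (3.07×10⁻⁹)(163.1)·sin125° = 4.101×10⁻⁷ N·m.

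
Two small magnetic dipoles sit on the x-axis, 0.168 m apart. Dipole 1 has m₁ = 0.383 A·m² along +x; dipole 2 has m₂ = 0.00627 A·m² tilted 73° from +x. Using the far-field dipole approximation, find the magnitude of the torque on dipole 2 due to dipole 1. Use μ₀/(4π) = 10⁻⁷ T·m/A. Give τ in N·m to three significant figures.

τ ≈ 9.69×10⁻⁸ N·m

Dipole B is on the axis of dipole A, so B₁ there is axial: B₁ = (μ₀/4π)·2m₁/r³ along +x.
B₁ = 2(10⁻⁷)(0.383)/(0.168)³ = 1.615×10⁻⁵ T.
τ = m₂ B₁ sinθ.
τ = (0.00627)(1.615×10⁻⁵)·sin73° = 9.686×10⁻⁸ N·m.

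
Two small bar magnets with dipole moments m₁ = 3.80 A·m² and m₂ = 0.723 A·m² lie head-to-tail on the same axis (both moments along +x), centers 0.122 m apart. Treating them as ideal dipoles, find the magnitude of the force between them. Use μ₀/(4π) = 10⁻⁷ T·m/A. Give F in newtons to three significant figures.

On-axis B of dipole 1: B = (μ₀/4π)·2m₁/r³. Force on dipole 2: F = m₂·dB/dr.
dB/dr = −(μ₀/4π)·6m₁/r⁴, so |F| = (μ₀/4π)·6m₁m₂/r⁴.
F = 6(10⁻⁷)(3.80)(0.723)/(0.122)⁴ = 0.007441 N.

F ≈ 0.00744 N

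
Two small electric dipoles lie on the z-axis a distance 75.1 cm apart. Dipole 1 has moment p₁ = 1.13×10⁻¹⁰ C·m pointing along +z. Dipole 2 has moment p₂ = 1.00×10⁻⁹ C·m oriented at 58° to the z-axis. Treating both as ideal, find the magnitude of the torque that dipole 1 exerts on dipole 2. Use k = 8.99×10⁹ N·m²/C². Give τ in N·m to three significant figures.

τ ≈ 4.07×10⁻⁹ N·m

The second dipole sits on the axis of the first, so the field there is axial: E₁ = 2kp₁/r³ along +z.
E₁ = 2(8.99×10⁹)(1.13×10⁻¹⁰)/(0.751)³ = 4.797 N/C.
Torque on the second dipole: τ = p₂ E₁ sinθ.
τ = (1.00×10⁻⁹)(4.797)·sin58° = 4.068×10⁻⁹ N·m.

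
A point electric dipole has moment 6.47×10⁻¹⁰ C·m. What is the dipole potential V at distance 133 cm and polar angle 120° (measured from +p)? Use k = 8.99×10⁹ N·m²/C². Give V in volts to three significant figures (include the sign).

The dipole potential is V = kp cosθ / r².
V = (8.99×10⁹)(6.47×10⁻¹⁰)·cos120° / (1.33)² = -1.644 V.

V ≈ -1.64 V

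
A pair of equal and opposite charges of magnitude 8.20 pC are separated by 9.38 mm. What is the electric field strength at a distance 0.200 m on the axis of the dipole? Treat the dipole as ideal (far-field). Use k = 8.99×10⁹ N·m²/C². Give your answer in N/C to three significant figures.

E ≈ 0.173 N/C

Dipole moment p = qd = (8.20×10⁻¹² C)(0.00938 m) = 7.692×10⁻¹⁴ C·m.
On the dipole axis E = 2kp/r³.
E = 2·(8.99×10⁹)(7.692×10⁻¹⁴) / (0.200)³ = 0.1729 N/C.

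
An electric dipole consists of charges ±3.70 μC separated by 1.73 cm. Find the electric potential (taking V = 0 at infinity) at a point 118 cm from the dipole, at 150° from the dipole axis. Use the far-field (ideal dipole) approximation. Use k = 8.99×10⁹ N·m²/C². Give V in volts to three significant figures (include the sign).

V ≈ -358 V

Dipole moment p = qd = (3.70×10⁻⁶ C)(0.0173 m) = 6.401×10⁻⁸ C·m.
The dipole potential is V = kp cosθ / r².
V = (8.99×10⁹)(6.401×10⁻⁸)·cos150° / (1.18)² = -357.9 V.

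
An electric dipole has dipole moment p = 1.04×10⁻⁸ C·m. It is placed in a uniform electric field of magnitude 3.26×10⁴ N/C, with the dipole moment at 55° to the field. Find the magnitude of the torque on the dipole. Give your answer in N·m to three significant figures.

τ ≈ 2.78×10⁻⁴ N·m

Torque on an electric dipole: τ = pE sinθ.
τ = (1.04×10⁻⁸)(3.26×10⁴)·sin55° = 2.777×10⁻⁴ N·m.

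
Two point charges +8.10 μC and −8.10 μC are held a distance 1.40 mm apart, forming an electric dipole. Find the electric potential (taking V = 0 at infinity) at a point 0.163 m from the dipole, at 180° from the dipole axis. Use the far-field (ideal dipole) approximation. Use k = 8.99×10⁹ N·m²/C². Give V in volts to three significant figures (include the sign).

Dipole moment p = qd = (8.10×10⁻⁶ C)(0.00140 m) = 1.134×10⁻⁸ C·m.
The dipole potential is V = kp cosθ / r².
V = (8.99×10⁹)(1.134×10⁻⁸)·cos180° / (0.163)² = -3837 V.

V ≈ -3840 V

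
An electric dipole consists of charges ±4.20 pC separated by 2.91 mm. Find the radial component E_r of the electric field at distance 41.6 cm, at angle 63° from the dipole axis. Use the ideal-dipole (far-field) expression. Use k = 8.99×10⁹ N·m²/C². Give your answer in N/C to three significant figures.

Dipole moment p = qd = (4.20×10⁻¹² C)(0.00291 m) = 1.222×10⁻¹⁴ C·m.
For a dipole, E_r = (2kp cosθ)/r³.
kp/r³ = (8.99×10⁹)(1.222×10⁻¹⁴)/(0.416)³ = 0.001526 N/C.
E_r = 2·0.001526·cos63° = 0.001386 N/C.

E_r ≈ 0.00139 N/C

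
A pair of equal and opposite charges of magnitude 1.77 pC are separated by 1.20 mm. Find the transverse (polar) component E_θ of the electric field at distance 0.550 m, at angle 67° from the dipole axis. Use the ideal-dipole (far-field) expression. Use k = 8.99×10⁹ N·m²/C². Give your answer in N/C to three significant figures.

Dipole moment p = qd = (1.77×10⁻¹² C)(0.00120 m) = 2.124×10⁻¹⁵ C·m.
For a dipole, E_θ = (kp sinθ)/r³.
kp/r³ = (8.99×10⁹)(2.124×10⁻¹⁵)/(0.550)³ = 1.148×10⁻⁴ N/C.
E_θ = 1.148×10⁻⁴·sin67° = 1.056×10⁻⁴ N/C.

E_θ ≈ 1.06×10⁻⁴ N/C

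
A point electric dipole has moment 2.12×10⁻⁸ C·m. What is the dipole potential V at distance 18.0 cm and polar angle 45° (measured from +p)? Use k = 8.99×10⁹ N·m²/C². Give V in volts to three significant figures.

The dipole potential is V = kp cosθ / r².
V = (8.99×10⁹)(2.12×10⁻⁸)·cos45° / (0.180)² = 4159 V.

V ≈ 4160 V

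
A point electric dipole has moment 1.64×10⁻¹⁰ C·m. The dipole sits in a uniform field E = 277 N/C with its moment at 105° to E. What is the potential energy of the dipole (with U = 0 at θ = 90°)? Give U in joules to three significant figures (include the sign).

U ≈ 1.18×10⁻⁸ J

U = −p·E = −pE cosθ.
U = −(1.64×10⁻¹⁰)(277)·cos105° = 1.176×10⁻⁸ J.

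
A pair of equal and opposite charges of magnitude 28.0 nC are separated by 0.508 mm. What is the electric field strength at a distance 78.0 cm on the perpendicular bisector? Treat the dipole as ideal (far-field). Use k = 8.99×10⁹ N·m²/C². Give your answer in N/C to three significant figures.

E ≈ 0.269 N/C

Dipole moment p = qd = (2.80×10⁻⁸ C)(5.08×10⁻⁴ m) = 1.422×10⁻¹¹ C·m.
On the perpendicular bisector E = kp/r³ (half the axial value at the same distance).
E = (8.99×10⁹)(1.422×10⁻¹¹) / (0.780)³ = 0.2694 N/C.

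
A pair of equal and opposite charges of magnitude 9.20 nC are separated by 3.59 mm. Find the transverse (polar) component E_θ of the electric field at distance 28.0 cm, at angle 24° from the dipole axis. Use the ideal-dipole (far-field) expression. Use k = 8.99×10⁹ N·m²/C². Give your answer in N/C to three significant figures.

E_θ ≈ 5.50 N/C

Dipole moment p = qd = (9.20×10⁻⁹ C)(0.00359 m) = 3.303×10⁻¹¹ C·m.
For a dipole, E_θ = (kp sinθ)/r³.
kp/r³ = (8.99×10⁹)(3.303×10⁻¹¹)/(0.280)³ = 13.53 N/C.
E_θ = 13.53·sin24° = 5.502 N/C.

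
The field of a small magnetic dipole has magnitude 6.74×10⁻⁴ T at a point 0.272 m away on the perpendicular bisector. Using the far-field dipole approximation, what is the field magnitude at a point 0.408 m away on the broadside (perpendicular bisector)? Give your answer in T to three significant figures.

Dipole fields scale as 1/r³ in the far field; the geometry is the same at both points.
B₂ = B₁ · (r₁/r₂)³ = 6.74×10⁻⁴ · (0.272/0.408)³.
(r₁/r₂)³ = (0.6667)³ = 0.2963.
B₂ ≈ 1.997×10⁻⁴ T.

B ≈ 2.00×10⁻⁴ T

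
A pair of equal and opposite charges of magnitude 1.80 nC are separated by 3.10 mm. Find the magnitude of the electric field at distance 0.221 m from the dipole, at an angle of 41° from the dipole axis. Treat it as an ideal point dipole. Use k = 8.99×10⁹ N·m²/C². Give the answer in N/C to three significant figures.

Dipole moment p = qd = (1.80×10⁻⁹ C)(0.00310 m) = 5.58×10⁻¹² C·m.
At angle θ the dipole field magnitude is E = (kp/r³)·√(1 + 3cos²θ).
kp/r³ = (8.99×10⁹)(5.58×10⁻¹²) / (0.221)³ = 4.647 N/C.
√(1 + 3cos²41°) = √(1 + 3·0.5696) = √2.7088 ≈ 1.6458.
E ≈ 4.647 × 1.646 = 7.649 N/C.

E ≈ 7.65 N/C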